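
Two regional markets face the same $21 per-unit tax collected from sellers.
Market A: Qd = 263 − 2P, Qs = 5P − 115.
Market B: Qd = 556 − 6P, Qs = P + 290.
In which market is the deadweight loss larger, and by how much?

Market A, by $126.

Market A: pre-tax P* = $54, Q* = 155; post-tax Q = 125; deadweight loss = $315.
Market B: pre-tax P* = $38, Q* = 328; post-tax Q = 310; deadweight loss = $189.
Difference: $315 vs $189 → market A is larger by $126.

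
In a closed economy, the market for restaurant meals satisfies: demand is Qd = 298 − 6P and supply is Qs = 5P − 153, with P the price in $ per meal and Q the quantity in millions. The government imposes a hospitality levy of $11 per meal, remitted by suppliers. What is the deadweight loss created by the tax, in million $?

Without the tax, 298 − 6P = 5P − 153 gives 11P = 451, so P* = $41 and Q* = 52.
With the tax collected from suppliers, supply shifts: Qs = 5(P − 11) − 153.
New equilibrium: buyers pay $46, suppliers receive $35, Q = 22. (Wedge: Pb − Ps = 11.)
Quantity falls by |ΔQ| = |52 − 22| = 30.
DWL = ½ · t · |ΔQ| = ½ · 11 · 30 = $165.

Deadweight loss = $165 million.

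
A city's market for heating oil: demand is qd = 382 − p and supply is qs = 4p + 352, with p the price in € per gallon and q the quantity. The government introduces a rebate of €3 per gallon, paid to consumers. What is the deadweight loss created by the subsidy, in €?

Before the subsidy: set 382 − p = 4p + 352 → p* = €6, q* = 376.
With a per-unit subsidy paid to consumers, each effectively pays p − 3, so demand becomes qd = 382 − (p − 3).
Solving gives q = 378.4 with consumers paying €3.6 and producers receiving €6.6 (the €3 wedge).
Quantity rises by |ΔQ| = |376 − 378.4| = 2.4.
DWL = ½ · t · |ΔQ| = ½ · 3 · 2.4 = €3.6.

Deadweight loss = €3.6.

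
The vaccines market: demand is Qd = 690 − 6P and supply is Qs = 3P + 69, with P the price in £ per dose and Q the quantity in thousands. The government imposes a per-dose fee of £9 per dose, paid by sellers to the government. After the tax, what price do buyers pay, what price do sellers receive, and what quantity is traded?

Buyers pay £72; sellers receive £63; quantity = 258.

Without the tax, 690 − 6P = 3P + 69 gives 9P = 621, so P* = £69 and Q* = 276.
With the tax collected from sellers, supply shifts: Qs = 3(P − 9) + 69.
New equilibrium: buyers pay £72, sellers receive £63, Q = 258. (Wedge: Pb − Ps = 9.)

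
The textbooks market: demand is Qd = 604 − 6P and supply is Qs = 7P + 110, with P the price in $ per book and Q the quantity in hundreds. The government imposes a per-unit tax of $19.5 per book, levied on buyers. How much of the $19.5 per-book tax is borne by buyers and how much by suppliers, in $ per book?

Buyers bear $10.5 per book; suppliers bear $9 per book.

Before the tax: set 604 − 6P = 7P + 110 → P* = $38, Q* = 376.
With the tax collected from buyers, demand (in seller-price terms) shifts: Qd = 604 − 6(P + 19.5).
Solving gives Q = 313 with buyers paying $48.5 and suppliers receiving $29 (the $19.5 wedge).
Burden on buyers: $10.5; on suppliers: $9. (They sum to $19.5.)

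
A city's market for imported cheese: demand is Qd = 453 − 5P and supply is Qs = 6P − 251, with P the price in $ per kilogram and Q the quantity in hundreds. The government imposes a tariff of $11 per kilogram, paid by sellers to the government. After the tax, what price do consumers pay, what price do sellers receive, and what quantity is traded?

Without the tax, 453 − 5P = 6P − 251 gives 11P = 704, so P* = $64 and Q* = 133.
With the tax collected from sellers, supply shifts: Qs = 6(P − 11) − 251.
Solving gives Q = 103 with consumers paying $70 and sellers receiving $59 (the $11 wedge).

Consumers pay $70; sellers receive $59; quantity = 103.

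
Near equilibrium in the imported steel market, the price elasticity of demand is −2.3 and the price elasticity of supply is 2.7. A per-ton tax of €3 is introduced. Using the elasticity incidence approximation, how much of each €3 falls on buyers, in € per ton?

Buyers bear ≈ €1.62 per ton.

Incidence ratio: buyers' share ≈ εs / (εs + |εd|) = 2.7 / (2.7 + 2.3) = 0.54.
So buyers bear ≈ 0.54 × €3 = €1.62; suppliers bear €1.38.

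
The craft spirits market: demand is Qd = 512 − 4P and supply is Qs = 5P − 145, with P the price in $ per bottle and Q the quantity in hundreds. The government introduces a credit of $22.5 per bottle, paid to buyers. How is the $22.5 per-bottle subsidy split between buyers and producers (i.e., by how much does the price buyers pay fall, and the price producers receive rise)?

Buyers gain $12.5 per bottle; producers gain $10 per bottle.

Before the subsidy: set 512 − 4P = 5P − 145 → P* = $73, Q* = 220.
With a per-unit subsidy paid to buyers, each effectively pays P − 22.5, so demand becomes Qd = 512 − 4(P − 22.5).
Solving gives Q = 270 with buyers paying $60.5 and producers receiving $83 (the $22.5 wedge).
Gain to buyers: $12.5; to producers: $10. (They sum to $22.5.)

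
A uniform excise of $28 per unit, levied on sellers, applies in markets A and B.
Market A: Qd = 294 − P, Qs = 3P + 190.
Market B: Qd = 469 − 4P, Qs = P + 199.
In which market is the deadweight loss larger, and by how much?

Market A: pre-tax P* = $26, Q* = 268; post-tax Q = 247; deadweight loss = $294.
Market B: pre-tax P* = $54, Q* = 253; post-tax Q = 230.6; deadweight loss = $313.6.
Difference: $294 vs $313.6 → market B is larger by $19.6.

Market B, by $19.6.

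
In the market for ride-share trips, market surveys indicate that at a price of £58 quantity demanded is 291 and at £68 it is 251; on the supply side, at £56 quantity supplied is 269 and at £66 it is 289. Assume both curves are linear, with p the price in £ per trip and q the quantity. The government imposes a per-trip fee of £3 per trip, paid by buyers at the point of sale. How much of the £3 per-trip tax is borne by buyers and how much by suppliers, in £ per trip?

Demand slope: (251 − 291)/(68 − 58) = -4, so qd = 523 − 4p.
Supply slope: (289 − 269)/(66 − 56) = 2, so qs = 2p + 157.
Before the tax: set 523 − 4p = 2p + 157 → p* = £61, q* = 279.
With the tax collected from buyers, demand (in seller-price terms) shifts: qd = 523 − 4(p + 3).
Solving gives q = 275 with buyers paying £62 and suppliers receiving £59 (the £3 wedge).
Burden on buyers: £1; on suppliers: £2. (They sum to £3.)

Buyers bear £1 per trip; suppliers bear £2 per trip.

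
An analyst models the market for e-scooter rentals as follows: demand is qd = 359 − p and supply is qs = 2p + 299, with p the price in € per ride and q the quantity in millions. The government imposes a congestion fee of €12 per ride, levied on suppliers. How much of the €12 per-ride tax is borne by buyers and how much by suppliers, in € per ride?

Without the tax, 359 − p = 2p + 299 gives 3p = 60, so p* = €20 and q* = 339.
With the tax collected from suppliers, supply shifts: qs = 2(p − 12) + 299.
New equilibrium: buyers pay €28, suppliers receive €16, q = 331. (Wedge: pb − ps = 12.)
Burden on buyers: €8; on suppliers: €4. (They sum to €12.)
The less price-elastic side of the market bears the larger share of a per-unit tax.

Buyers bear €8 per ride; suppliers bear €4 per ride.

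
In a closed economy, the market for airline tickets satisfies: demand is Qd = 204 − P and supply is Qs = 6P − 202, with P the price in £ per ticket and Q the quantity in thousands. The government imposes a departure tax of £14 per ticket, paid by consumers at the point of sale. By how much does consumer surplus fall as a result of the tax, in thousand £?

Consumer surplus falls by £1680 thousand.

Without the tax, 204 − P = 6P − 202 gives 7P = 406, so P* = £58 and Q* = 146.
With the tax collected from consumers, demand (in seller-price terms) shifts: Qd = 204 − (P + 14).
New equilibrium: consumers pay £70, producers receive £56, Q = 134. (Wedge: Pb − Ps = 14.)
ΔCS is the trapezoid between Q = 134 and Q = 146 of height £12: ½ · (146 + 134) · 12 = £1680.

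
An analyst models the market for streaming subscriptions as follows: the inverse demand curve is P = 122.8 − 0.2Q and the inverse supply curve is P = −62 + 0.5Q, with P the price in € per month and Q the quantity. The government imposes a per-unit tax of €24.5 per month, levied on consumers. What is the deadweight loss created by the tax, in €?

Deadweight loss = €428.75.

Inverting to Q(P) form: Qd = 614 − 5P; Qs = 2P + 124.
Without the tax, 614 − 5P = 2P + 124 gives 7P = 490, so P* = €70 and Q* = 264.
With the tax collected from consumers, demand (in seller-price terms) shifts: Qd = 614 − 5(P + 24.5).
Solving gives Q = 229 with consumers paying €77 and suppliers receiving €52.5 (the €24.5 wedge).
Quantity falls by |ΔQ| = |264 − 229| = 35.
DWL = ½ · t · |ΔQ| = ½ · 24.5 · 35 = €428.75.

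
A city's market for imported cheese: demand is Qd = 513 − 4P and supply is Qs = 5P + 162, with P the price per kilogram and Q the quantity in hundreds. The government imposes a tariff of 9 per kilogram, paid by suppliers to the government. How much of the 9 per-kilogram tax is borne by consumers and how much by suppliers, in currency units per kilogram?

Before the tax: set 513 − 4P = 5P + 162 → P* = 39, Q* = 357.
With the tax collected from suppliers, supply shifts: Qs = 5(P − 9) + 162.
New equilibrium: consumers pay 44, suppliers receive 35, Q = 337. (Wedge: Pb − Ps = 9.)
Burden on consumers: 5; on suppliers: 4. (They sum to 9.)

Consumers bear 5 per kilogram; suppliers bear 4 per kilogram.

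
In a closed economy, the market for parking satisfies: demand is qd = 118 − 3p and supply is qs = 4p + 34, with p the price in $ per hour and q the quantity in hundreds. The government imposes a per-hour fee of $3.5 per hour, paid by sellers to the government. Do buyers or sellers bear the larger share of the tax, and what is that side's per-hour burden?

Buyers bear the larger share: $2 per hour.

Without the tax, 118 − 3p = 4p + 34 gives 7p = 84, so p* = $12 and q* = 82.
With the tax collected from sellers, supply shifts: qs = 4(p − 3.5) + 34.
Solving gives q = 76 with buyers paying $14 and sellers receiving $10.5 (the $3.5 wedge).
Per-hour burden: buyers $2, sellers $1.5.
Buyers take the larger share because demand is less price-elastic here (demand slope 3 vs supply slope 4).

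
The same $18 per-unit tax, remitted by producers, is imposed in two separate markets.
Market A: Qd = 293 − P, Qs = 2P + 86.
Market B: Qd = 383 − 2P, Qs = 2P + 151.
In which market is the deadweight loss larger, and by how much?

Market B, by $54.

Market A: pre-tax P* = $69, Q* = 224; post-tax Q = 212; deadweight loss = $108.
Market B: pre-tax P* = $58, Q* = 267; post-tax Q = 249; deadweight loss = $162.
Difference: $108 vs $162 → market B is larger by $54.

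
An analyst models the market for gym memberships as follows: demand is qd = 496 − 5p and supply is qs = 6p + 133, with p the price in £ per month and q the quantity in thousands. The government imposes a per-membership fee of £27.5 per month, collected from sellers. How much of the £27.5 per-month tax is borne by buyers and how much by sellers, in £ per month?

Buyers bear £15 per month; sellers bear £12.5 per month.

Before the tax: set 496 − 5p = 6p + 133 → p* = £33, q* = 331.
With the tax collected from sellers, supply shifts: qs = 6(p − 27.5) + 133.
Solving gives q = 256 with buyers paying £48 and sellers receiving £20.5 (the £27.5 wedge).
Burden on buyers: £15; on sellers: £12.5. (They sum to £27.5.)
The less price-elastic side of the market bears the larger share of a per-unit tax.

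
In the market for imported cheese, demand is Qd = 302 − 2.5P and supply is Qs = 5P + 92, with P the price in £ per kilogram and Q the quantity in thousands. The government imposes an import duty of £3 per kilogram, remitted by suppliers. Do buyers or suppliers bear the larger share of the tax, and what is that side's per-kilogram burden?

Buyers bear the larger share: £2 per kilogram.

Before the tax: set 302 − 2.5P = 5P + 92 → P* = £28, Q* = 232.
With the tax collected from suppliers, supply shifts: Qs = 5(P − 3) + 92.
Solving gives Q = 227 with buyers paying £30 and suppliers receiving £27 (the £3 wedge).
Per-kilogram burden: buyers £2, suppliers £1.
Buyers take the larger share because demand is less price-elastic here (demand slope 2.5 vs supply slope 5).
The less price-elastic side of the market bears the larger share of a per-unit tax.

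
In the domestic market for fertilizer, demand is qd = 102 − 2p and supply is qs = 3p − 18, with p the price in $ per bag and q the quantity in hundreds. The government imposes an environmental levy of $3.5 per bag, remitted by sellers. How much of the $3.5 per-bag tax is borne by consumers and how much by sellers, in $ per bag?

Before the tax: set 102 − 2p = 3p − 18 → p* = $24, q* = 54.
With the tax collected from sellers, supply shifts: qs = 3(p − 3.5) − 18.
New equilibrium: consumers pay $26.1, sellers receive $22.6, q = 49.8. (Wedge: pb − ps = 3.5.)
Burden on consumers: $2.1; on sellers: $1.4. (They sum to $3.5.)
The less price-elastic side of the market bears the larger share of a per-unit tax.

Consumers bear $2.1 per bag; sellers bear $1.4 per bag.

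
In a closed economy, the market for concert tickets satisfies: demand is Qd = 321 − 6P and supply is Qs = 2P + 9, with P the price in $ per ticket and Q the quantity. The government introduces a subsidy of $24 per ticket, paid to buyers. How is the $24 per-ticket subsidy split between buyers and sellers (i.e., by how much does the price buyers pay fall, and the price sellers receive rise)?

Before the subsidy: set 321 − 6P = 2P + 9 → P* = $39, Q* = 87.
With a per-unit subsidy paid to buyers, each effectively pays P − 24, so demand becomes Qd = 321 − 6(P − 24).
New equilibrium: buyers pay $33, sellers receive $57, Q = 123. (Wedge: Pb − Ps = −24.)
Gain to buyers: $6; to sellers: $18. (They sum to $24.)

Buyers gain $6 per ticket; sellers gain $18 per ticket.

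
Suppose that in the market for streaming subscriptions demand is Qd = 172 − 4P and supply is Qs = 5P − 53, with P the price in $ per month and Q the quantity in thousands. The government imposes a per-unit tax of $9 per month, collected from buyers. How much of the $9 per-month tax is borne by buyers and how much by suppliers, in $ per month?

Buyers bear $5 per month; suppliers bear $4 per month.

Without the tax, 172 − 4P = 5P − 53 gives 9P = 225, so P* = $25 and Q* = 72.
With the tax collected from buyers, demand (in seller-price terms) shifts: Qd = 172 − 4(P + 9).
New equilibrium: buyers pay $30, suppliers receive $21, Q = 52. (Wedge: Pb − Ps = 9.)
Burden on buyers: $5; on suppliers: $4. (They sum to $9.)
The less price-elastic side of the market bears the larger share of a per-unit tax.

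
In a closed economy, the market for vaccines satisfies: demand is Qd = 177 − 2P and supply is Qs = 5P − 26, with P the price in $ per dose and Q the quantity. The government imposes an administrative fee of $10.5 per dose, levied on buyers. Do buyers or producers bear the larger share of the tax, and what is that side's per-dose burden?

Without the tax, 177 − 2P = 5P − 26 gives 7P = 203, so P* = $29 and Q* = 119.
With the tax collected from buyers, demand (in seller-price terms) shifts: Qd = 177 − 2(P + 10.5).
Solving gives Q = 104 with buyers paying $36.5 and producers receiving $26 (the $10.5 wedge).
Per-dose burden: buyers $7.5, producers $3.
Buyers take the larger share because demand is less price-elastic here (demand slope 2 vs supply slope 5).

Buyers bear the larger share: $7.5 per dose.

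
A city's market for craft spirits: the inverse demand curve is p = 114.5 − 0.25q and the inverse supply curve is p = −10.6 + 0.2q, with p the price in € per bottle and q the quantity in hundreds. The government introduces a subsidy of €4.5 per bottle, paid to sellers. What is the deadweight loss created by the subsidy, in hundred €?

Deadweight loss = €22.5 hundred.

Rewrite in direct form: qd = 458 − 4p and qs = 5p + 53.
Before the subsidy: set 458 − 4p = 5p + 53 → p* = €45, q* = 278.
With a per-unit subsidy paid to sellers, each receives p + 4.5 per unit sold, so supply becomes qs = 5(p + 4.5) + 53.
Solving gives q = 288 with buyers paying €42.5 and sellers receiving €47 (the €4.5 wedge).
Quantity rises by |ΔQ| = |278 − 288| = 10.
DWL = ½ · t · |ΔQ| = ½ · 4.5 · 10 = €22.5.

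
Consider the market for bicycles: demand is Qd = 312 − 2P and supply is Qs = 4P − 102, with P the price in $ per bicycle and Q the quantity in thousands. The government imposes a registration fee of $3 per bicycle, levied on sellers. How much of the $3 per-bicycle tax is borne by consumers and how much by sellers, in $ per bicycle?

Without the tax, 312 − 2P = 4P − 102 gives 6P = 414, so P* = $69 and Q* = 174.
With the tax collected from sellers, supply shifts: Qs = 4(P − 3) − 102.
Solving gives Q = 170 with consumers paying $71 and sellers receiving $68 (the $3 wedge).
Burden on consumers: $2; on sellers: $1. (They sum to $3.)

Consumers bear $2 per bicycle; sellers bear $1 per bicycle.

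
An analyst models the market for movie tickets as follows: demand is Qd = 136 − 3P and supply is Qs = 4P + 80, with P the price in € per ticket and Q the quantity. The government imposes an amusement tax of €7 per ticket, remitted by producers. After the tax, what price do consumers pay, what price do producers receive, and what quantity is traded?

Without the tax, 136 − 3P = 4P + 80 gives 7P = 56, so P* = €8 and Q* = 112.
With the tax collected from producers, supply shifts: Qs = 4(P − 7) + 80.
New equilibrium: consumers pay €12, producers receive €5, Q = 100. (Wedge: Pb − Ps = 7.)
The less price-elastic side of the market bears the larger share of a per-unit tax.

Consumers pay €12; producers receive €5; quantity = 100.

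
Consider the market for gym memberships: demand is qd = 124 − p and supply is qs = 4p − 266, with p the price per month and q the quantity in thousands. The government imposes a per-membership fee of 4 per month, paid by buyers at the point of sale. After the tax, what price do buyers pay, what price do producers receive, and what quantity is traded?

Without the tax, 124 − p = 4p − 266 gives 5p = 390, so p* = 78 and q* = 46.
With the tax collected from buyers, demand (in seller-price terms) shifts: qd = 124 − (p + 4).
New equilibrium: buyers pay 81.2, producers receive 77.2, q = 42.8. (Wedge: pb − ps = 4.)

Buyers pay 81.2; producers receive 77.2; quantity = 42.8.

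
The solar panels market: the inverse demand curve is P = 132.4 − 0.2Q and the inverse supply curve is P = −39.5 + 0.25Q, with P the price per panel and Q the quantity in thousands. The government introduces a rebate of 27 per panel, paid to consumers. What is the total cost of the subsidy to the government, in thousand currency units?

Inverting to Q(P) form: Qd = 662 − 5P; Qs = 4P + 158.
Before the subsidy: set 662 − 5P = 4P + 158 → P* = 56, Q* = 382.
With a per-unit subsidy paid to consumers, each effectively pays P − 27, so demand becomes Qd = 662 − 5(P − 27).
Solving gives Q = 442 with consumers paying 44 and producers receiving 71 (the 27 wedge).
Outlay = t · Q = 27 · 442 = 11934.

Government outlay = 11934 thousand.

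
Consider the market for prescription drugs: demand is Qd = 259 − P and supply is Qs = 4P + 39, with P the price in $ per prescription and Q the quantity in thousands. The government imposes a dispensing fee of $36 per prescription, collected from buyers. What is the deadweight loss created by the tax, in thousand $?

Deadweight loss = $518.4 thousand.

Without the tax, 259 − P = 4P + 39 gives 5P = 220, so P* = $44 and Q* = 215.
With the tax collected from buyers, demand (in seller-price terms) shifts: Qd = 259 − (P + 36).
New equilibrium: buyers pay $72.8, producers receive $36.8, Q = 186.2. (Wedge: Pb − Ps = 36.)
Quantity falls by |ΔQ| = |215 − 186.2| = 28.8.
DWL = ½ · t · |ΔQ| = ½ · 36 · 28.8 = $518.4.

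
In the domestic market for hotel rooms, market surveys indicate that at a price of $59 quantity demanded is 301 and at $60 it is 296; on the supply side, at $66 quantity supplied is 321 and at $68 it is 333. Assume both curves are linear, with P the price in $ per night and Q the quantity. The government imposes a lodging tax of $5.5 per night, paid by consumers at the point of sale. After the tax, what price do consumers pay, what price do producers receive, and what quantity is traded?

Demand slope: (296 − 301)/(60 − 59) = -5, so Qd = 596 − 5P.
Supply slope: (333 − 321)/(68 − 66) = 6, so Qs = 6P − 75.
Before the tax: set 596 − 5P = 6P − 75 → P* = $61, Q* = 291.
With the tax collected from consumers, demand (in seller-price terms) shifts: Qd = 596 − 5(P + 5.5).
Solving gives Q = 276 with consumers paying $64 and producers receiving $58.5 (the $5.5 wedge).
The less price-elastic side of the market bears the larger share of a per-unit tax.

Consumers pay $64; producers receive $58.5; quantity = 276.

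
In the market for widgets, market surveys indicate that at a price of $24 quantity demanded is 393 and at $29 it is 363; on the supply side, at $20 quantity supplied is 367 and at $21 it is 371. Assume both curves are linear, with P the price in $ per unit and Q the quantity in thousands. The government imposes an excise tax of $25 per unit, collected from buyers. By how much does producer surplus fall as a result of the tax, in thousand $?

Producer surplus falls by $5355 thousand.

Demand slope: (363 − 393)/(29 − 24) = -6, so Qd = 537 − 6P.
Supply slope: (371 − 367)/(21 − 20) = 4, so Qs = 4P + 287.
Without the tax, 537 − 6P = 4P + 287 gives 10P = 250, so P* = $25 and Q* = 387.
With the tax collected from buyers, demand (in seller-price terms) shifts: Qd = 537 − 6(P + 25).
Solving gives Q = 327 with buyers paying $35 and producers receiving $10 (the $25 wedge).
ΔPS is the trapezoid between Q = 327 and Q = 387 of height $15: ½ · (387 + 327) · 15 = $5355.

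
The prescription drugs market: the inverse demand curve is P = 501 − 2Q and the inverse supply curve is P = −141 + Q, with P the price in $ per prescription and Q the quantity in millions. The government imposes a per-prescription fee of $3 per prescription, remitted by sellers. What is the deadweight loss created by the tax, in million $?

Inverting to Q(P) form: Qd = 250.5 − 0.5P; Qs = P + 141.
Before the tax: set 250.5 − 0.5P = P + 141 → P* = $73, Q* = 214.
With the tax collected from sellers, supply shifts: Qs = (P − 3) + 141.
New equilibrium: consumers pay $75, sellers receive $72, Q = 213. (Wedge: Pb − Ps = 3.)
Quantity falls by |ΔQ| = |214 − 213| = 1.
DWL = ½ · t · |ΔQ| = ½ · 3 · 1 = $1.5.

Deadweight loss = $1.5 million.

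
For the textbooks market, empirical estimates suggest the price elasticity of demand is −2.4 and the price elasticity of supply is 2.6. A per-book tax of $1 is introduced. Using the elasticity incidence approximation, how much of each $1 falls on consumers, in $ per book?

Consumers bear ≈ $0.52 per book.

Incidence ratio: consumers' share ≈ εs / (εs + |εd|) = 2.6 / (2.6 + 2.4) = 0.52.
So consumers bear ≈ 0.52 × $1 = $0.52; suppliers bear $0.48.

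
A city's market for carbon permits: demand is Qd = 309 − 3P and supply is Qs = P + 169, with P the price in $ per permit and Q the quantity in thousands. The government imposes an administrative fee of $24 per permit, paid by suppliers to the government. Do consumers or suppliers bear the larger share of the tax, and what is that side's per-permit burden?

Suppliers bear the larger share: $18 per permit.

Before the tax: set 309 − 3P = P + 169 → P* = $35, Q* = 204.
With the tax collected from suppliers, supply shifts: Qs = (P − 24) + 169.
Solving gives Q = 186 with consumers paying $41 and suppliers receiving $17 (the $24 wedge).
Per-permit burden: consumers $6, suppliers $18.
Suppliers take the larger share because supply is less price-elastic here (demand slope 3 vs supply slope 1).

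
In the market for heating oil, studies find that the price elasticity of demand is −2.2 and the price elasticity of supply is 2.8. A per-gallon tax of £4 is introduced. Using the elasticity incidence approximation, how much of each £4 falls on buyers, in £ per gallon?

Buyers bear ≈ £2.24 per gallon.

Incidence ratio: buyers' share ≈ εs / (εs + |εd|) = 2.8 / (2.8 + 2.2) = 0.56.
So buyers bear ≈ 0.56 × £4 = £2.24; producers bear £1.76.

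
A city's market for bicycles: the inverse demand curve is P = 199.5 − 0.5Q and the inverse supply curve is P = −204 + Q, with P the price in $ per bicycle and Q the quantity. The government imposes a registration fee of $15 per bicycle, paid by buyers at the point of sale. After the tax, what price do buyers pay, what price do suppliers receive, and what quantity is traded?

Buyers pay $70; suppliers receive $55; quantity = 259.

Inverting to Q(P) form: Qd = 399 − 2P; Qs = P + 204.
Without the tax, 399 − 2P = P + 204 gives 3P = 195, so P* = $65 and Q* = 269.
With the tax collected from buyers, demand (in seller-price terms) shifts: Qd = 399 − 2(P + 15).
Solving gives Q = 259 with buyers paying $70 and suppliers receiving $55 (the $15 wedge).
The less price-elastic side of the market bears the larger share of a per-unit tax.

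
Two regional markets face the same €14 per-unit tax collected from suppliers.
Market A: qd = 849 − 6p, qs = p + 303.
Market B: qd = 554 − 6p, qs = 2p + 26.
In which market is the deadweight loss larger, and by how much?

Market B, by €63.

Market A: pre-tax p* = €78, q* = 381; post-tax q = 369; deadweight loss = €84.
Market B: pre-tax p* = €66, q* = 158; post-tax q = 137; deadweight loss = €147.
Difference: €84 vs €147 → market B is larger by €63.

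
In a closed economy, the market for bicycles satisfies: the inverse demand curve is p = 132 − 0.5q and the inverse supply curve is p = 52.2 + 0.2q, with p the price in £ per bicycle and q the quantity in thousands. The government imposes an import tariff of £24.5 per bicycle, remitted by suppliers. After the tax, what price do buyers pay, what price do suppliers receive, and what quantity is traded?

Rewrite in direct form: qd = 264 − 2p and qs = 5p − 261.
Without the tax, 264 − 2p = 5p − 261 gives 7p = 525, so p* = £75 and q* = 114.
With the tax collected from suppliers, supply shifts: qs = 5(p − 24.5) − 261.
New equilibrium: buyers pay £92.5, suppliers receive £68, q = 79. (Wedge: pb − ps = 24.5.)

Buyers pay £92.5; suppliers receive £68; quantity = 79.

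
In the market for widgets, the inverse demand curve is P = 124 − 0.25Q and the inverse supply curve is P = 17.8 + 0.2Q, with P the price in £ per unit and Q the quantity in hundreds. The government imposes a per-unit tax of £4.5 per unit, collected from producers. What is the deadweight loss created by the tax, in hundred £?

Deadweight loss = £22.5 hundred.

Rewrite in direct form: Qd = 496 − 4P and Qs = 5P − 89.
Without the tax, 496 − 4P = 5P − 89 gives 9P = 585, so P* = £65 and Q* = 236.
With the tax collected from producers, supply shifts: Qs = 5(P − 4.5) − 89.
Solving gives Q = 226 with buyers paying £67.5 and producers receiving £63 (the £4.5 wedge).
Quantity falls by |ΔQ| = |236 − 226| = 10.
DWL = ½ · t · |ΔQ| = ½ · 4.5 · 10 = £22.5.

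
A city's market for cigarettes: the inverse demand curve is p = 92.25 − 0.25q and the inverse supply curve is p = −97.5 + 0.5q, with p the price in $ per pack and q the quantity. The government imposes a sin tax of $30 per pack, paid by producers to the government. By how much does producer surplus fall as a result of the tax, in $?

Rewrite in direct form: qd = 369 − 4p and qs = 2p + 195.
Without the tax, 369 − 4p = 2p + 195 gives 6p = 174, so p* = $29 and q* = 253.
With the tax collected from producers, supply shifts: qs = 2(p − 30) + 195.
Solving gives q = 213 with consumers paying $39 and producers receiving $9 (the $30 wedge).
ΔPS is the trapezoid between Q = 213 and Q = 253 of height $20: ½ · (253 + 213) · 20 = $4660.

Producer surplus falls by $4660.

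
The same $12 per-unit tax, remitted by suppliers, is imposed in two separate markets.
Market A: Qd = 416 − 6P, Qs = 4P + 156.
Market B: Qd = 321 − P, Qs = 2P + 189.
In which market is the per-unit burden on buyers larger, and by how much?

Market A: pre-tax P* = $26, Q* = 260; post-tax Q = 231.2; per-unit burden on buyers = $4.8.
Market B: pre-tax P* = $44, Q* = 277; post-tax Q = 269; per-unit burden on buyers = $8.
Difference: $4.8 vs $8 → market B is larger by $3.2.

Market B, by $3.2.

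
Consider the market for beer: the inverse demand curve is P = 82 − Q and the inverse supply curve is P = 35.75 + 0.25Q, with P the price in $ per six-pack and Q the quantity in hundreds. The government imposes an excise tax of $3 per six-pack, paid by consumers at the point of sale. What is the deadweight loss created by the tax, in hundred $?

Deadweight loss = $3.6 hundred.

Inverting to Q(P) form: Qd = 82 − P; Qs = 4P − 143.
Before the tax: set 82 − P = 4P − 143 → P* = $45, Q* = 37.
With the tax collected from consumers, demand (in seller-price terms) shifts: Qd = 82 − (P + 3).
Solving gives Q = 34.6 with consumers paying $47.4 and sellers receiving $44.4 (the $3 wedge).
Quantity falls by |ΔQ| = |37 − 34.6| = 2.4.
DWL = ½ · t · |ΔQ| = ½ · 3 · 2.4 = $3.6.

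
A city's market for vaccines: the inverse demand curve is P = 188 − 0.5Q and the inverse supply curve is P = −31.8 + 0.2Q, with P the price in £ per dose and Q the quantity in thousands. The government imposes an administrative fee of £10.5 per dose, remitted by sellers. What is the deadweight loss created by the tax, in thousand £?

Deadweight loss = £78.75 thousand.

Inverting to Q(P) form: Qd = 376 − 2P; Qs = 5P + 159.
Before the tax: set 376 − 2P = 5P + 159 → P* = £31, Q* = 314.
With the tax collected from sellers, supply shifts: Qs = 5(P − 10.5) + 159.
Solving gives Q = 299 with buyers paying £38.5 and sellers receiving £28 (the £10.5 wedge).
Quantity falls by |ΔQ| = |314 − 299| = 15.
DWL = ½ · t · |ΔQ| = ½ · 10.5 · 15 = £78.75.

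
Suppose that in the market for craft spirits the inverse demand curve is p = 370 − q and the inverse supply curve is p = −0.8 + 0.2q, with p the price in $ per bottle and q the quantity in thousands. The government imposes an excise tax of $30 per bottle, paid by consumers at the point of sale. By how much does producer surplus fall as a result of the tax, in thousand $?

Producer surplus falls by $1482.5 thousand.

Rewrite in direct form: qd = 370 − p and qs = 5p + 4.
Without the tax, 370 − p = 5p + 4 gives 6p = 366, so p* = $61 and q* = 309.
With the tax collected from consumers, demand (in seller-price terms) shifts: qd = 370 − (p + 30).
New equilibrium: consumers pay $86, suppliers receive $56, q = 284. (Wedge: pb − ps = 30.)
ΔPS is the trapezoid between Q = 284 and Q = 309 of height $5: ½ · (309 + 284) · 5 = $1482.5.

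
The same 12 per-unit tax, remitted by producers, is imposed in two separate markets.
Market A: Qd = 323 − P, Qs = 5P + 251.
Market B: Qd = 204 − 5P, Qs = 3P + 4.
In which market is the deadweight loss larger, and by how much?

Market A: pre-tax P* = 12, Q* = 311; post-tax Q = 301; deadweight loss = 60.
Market B: pre-tax P* = 25, Q* = 79; post-tax Q = 56.5; deadweight loss = 135.
Difference: 60 vs 135 → market B is larger by 75.

Market B, by 75.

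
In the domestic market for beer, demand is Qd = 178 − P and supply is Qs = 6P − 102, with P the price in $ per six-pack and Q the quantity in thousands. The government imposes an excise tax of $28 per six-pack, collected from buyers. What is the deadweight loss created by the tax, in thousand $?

Deadweight loss = $336 thousand.

Without the tax, 178 − P = 6P − 102 gives 7P = 280, so P* = $40 and Q* = 138.
With the tax collected from buyers, demand (in seller-price terms) shifts: Qd = 178 − (P + 28).
Solving gives Q = 114 with buyers paying $64 and sellers receiving $36 (the $28 wedge).
Quantity falls by |ΔQ| = |138 − 114| = 24.
DWL = ½ · t · |ΔQ| = ½ · 28 · 24 = $336.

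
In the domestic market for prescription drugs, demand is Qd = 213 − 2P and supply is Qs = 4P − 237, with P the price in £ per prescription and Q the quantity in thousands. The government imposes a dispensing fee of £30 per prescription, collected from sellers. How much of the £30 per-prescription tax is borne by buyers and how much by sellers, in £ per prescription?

Buyers bear £20 per prescription; sellers bear £10 per prescription.

Before the tax: set 213 − 2P = 4P − 237 → P* = £75, Q* = 63.
With the tax collected from sellers, supply shifts: Qs = 4(P − 30) − 237.
New equilibrium: buyers pay £95, sellers receive £65, Q = 23. (Wedge: Pb − Ps = 30.)
Burden on buyers: £20; on sellers: £10. (They sum to £30.)
The less price-elastic side of the market bears the larger share of a per-unit tax.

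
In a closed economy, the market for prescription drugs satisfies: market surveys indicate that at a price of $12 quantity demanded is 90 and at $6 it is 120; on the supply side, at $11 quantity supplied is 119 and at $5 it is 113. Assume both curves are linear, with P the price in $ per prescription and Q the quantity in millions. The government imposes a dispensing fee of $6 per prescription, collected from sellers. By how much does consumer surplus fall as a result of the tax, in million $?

Consumer surplus falls by $112.5 million.

Demand slope: (120 − 90)/(6 − 12) = -5, so Qd = 150 − 5P.
Supply slope: (113 − 119)/(5 − 11) = 1, so Qs = P + 108.
Before the tax: set 150 − 5P = P + 108 → P* = $7, Q* = 115.
With the tax collected from sellers, supply shifts: Qs = (P − 6) + 108.
New equilibrium: buyers pay $8, sellers receive $2, Q = 110. (Wedge: Pb − Ps = 6.)
ΔCS is the trapezoid between Q = 110 and Q = 115 of height $1: ½ · (115 + 110) · 1 = $112.5.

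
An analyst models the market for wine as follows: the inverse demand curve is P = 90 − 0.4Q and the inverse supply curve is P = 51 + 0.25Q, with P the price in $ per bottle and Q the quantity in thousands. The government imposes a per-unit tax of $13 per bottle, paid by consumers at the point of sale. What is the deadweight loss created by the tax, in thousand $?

Deadweight loss = $130 thousand.

Inverting to Q(P) form: Qd = 225 − 2.5P; Qs = 4P − 204.
Before the tax: set 225 − 2.5P = 4P − 204 → P* = $66, Q* = 60.
With the tax collected from consumers, demand (in seller-price terms) shifts: Qd = 225 − 2.5(P + 13).
New equilibrium: consumers pay $74, suppliers receive $61, Q = 40. (Wedge: Pb − Ps = 13.)
Quantity falls by |ΔQ| = |60 − 40| = 20.
DWL = ½ · t · |ΔQ| = ½ · 13 · 20 = $130.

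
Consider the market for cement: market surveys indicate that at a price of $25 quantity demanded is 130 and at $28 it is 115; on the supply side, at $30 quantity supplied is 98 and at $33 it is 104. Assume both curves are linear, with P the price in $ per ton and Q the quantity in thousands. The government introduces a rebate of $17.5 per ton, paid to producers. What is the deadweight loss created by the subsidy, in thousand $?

Demand slope: (115 − 130)/(28 − 25) = -5, so Qd = 255 − 5P.
Supply slope: (104 − 98)/(33 − 30) = 2, so Qs = 2P + 38.
Before the subsidy: set 255 − 5P = 2P + 38 → P* = $31, Q* = 100.
With a per-unit subsidy paid to producers, each receives P + 17.5 per unit sold, so supply becomes Qs = 2(P + 17.5) + 38.
Solving gives Q = 125 with consumers paying $26 and producers receiving $43.5 (the $17.5 wedge).
Quantity rises by |ΔQ| = |100 − 125| = 25.
DWL = ½ · t · |ΔQ| = ½ · 17.5 · 25 = $218.75.

Deadweight loss = $218.75 thousand.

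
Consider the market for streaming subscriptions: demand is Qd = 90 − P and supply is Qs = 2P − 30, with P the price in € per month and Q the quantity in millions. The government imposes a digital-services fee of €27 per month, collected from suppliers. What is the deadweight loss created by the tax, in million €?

Deadweight loss = €243 million.

Before the tax: set 90 − P = 2P − 30 → P* = €40, Q* = 50.
With the tax collected from suppliers, supply shifts: Qs = 2(P − 27) − 30.
Solving gives Q = 32 with buyers paying €58 and suppliers receiving €31 (the €27 wedge).
Quantity falls by |ΔQ| = |50 − 32| = 18.
DWL = ½ · t · |ΔQ| = ½ · 27 · 18 = €243.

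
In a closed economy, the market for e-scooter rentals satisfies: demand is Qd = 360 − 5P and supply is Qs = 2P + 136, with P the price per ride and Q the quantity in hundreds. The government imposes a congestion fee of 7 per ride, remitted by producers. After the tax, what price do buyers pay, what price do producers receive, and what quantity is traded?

Without the tax, 360 − 5P = 2P + 136 gives 7P = 224, so P* = 32 and Q* = 200.
With the tax collected from producers, supply shifts: Qs = 2(P − 7) + 136.
Solving gives Q = 190 with buyers paying 34 and producers receiving 27 (the 7 wedge).

Buyers pay 34; producers receive 27; quantity = 190.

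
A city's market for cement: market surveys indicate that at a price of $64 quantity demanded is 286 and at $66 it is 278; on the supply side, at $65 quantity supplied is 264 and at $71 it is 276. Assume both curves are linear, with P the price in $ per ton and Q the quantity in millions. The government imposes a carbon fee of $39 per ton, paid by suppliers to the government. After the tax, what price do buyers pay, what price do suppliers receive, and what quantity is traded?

Demand slope: (278 − 286)/(66 − 64) = -4, so Qd = 542 − 4P.
Supply slope: (276 − 264)/(71 − 65) = 2, so Qs = 2P + 134.
Before the tax: set 542 − 4P = 2P + 134 → P* = $68, Q* = 270.
With the tax collected from suppliers, supply shifts: Qs = 2(P − 39) + 134.
New equilibrium: buyers pay $81, suppliers receive $42, Q = 218. (Wedge: Pb − Ps = 39.)
The less price-elastic side of the market bears the larger share of a per-unit tax.

Buyers pay $81; suppliers receive $42; quantity = 218.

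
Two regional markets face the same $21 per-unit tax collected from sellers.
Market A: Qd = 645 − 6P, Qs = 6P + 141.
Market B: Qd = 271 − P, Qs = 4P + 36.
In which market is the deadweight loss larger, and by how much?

Market A, by $485.1.

Market A: pre-tax P* = $42, Q* = 393; post-tax Q = 330; deadweight loss = $661.5.
Market B: pre-tax P* = $47, Q* = 224; post-tax Q = 207.2; deadweight loss = $176.4.
Difference: $661.5 vs $176.4 → market A is larger by $485.1.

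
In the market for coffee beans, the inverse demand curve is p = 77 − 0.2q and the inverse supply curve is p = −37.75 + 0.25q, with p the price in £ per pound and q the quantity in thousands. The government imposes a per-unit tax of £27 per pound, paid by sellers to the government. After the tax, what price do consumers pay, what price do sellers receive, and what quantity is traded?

Consumers pay £38; sellers receive £11; quantity = 195.

Inverting to q(p) form: qd = 385 − 5p; qs = 4p + 151.
Without the tax, 385 − 5p = 4p + 151 gives 9p = 234, so p* = £26 and q* = 255.
With the tax collected from sellers, supply shifts: qs = 4(p − 27) + 151.
New equilibrium: consumers pay £38, sellers receive £11, q = 195. (Wedge: pb − ps = 27.)
The less price-elastic side of the market bears the larger share of a per-unit tax.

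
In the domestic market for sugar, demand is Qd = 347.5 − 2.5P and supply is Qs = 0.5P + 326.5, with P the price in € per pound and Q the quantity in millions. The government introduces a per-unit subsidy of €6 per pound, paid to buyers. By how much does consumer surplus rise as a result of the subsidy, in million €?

Consumer surplus rises by €331.25 million.

Before the subsidy: set 347.5 − 2.5P = 0.5P + 326.5 → P* = €7, Q* = 330.
With a per-unit subsidy paid to buyers, each effectively pays P − 6, so demand becomes Qd = 347.5 − 2.5(P − 6).
New equilibrium: buyers pay €6, producers receive €12, Q = 332.5. (Wedge: Pb − Ps = −6.)
ΔCS is the trapezoid between Q = 332.5 and Q = 330 of height €1: ½ · (330 + 332.5) · 1 = €331.25.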